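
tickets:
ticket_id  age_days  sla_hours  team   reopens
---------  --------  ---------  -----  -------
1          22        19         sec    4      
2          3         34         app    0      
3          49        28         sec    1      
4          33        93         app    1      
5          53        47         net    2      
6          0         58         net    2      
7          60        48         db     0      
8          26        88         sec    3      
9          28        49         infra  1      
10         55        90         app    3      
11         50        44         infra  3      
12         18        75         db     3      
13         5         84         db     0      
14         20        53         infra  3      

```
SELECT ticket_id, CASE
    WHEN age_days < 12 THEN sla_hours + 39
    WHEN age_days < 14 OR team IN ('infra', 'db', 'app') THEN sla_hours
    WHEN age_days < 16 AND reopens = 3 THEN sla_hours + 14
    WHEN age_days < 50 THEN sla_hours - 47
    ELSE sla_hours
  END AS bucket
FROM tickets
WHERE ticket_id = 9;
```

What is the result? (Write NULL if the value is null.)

ticket_id = 9: age_days=28, sla_hours=49, team=infra, reopens=1.
age_days < 12 → false
age_days < 14 OR team IN ('infra', 'db', 'app') → true → 49

49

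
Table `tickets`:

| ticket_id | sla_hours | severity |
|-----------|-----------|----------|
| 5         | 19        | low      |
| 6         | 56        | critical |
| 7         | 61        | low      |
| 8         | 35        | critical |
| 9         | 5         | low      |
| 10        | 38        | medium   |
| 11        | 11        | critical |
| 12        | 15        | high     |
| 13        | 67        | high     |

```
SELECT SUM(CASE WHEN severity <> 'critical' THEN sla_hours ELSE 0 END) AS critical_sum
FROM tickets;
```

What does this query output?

205

ticket_id=5: ✓ → 19
ticket_id=6: ✗
ticket_id=7: ✓ → 61
ticket_id=8: ✗
ticket_id=9: ✓ → 5
ticket_id=10: ✓ → 38
ticket_id=11: ✗
ticket_id=12: ✓ → 15
ticket_id=13: ✓ → 67
critical_sum = 19 + 61 + 5 + 38 + 15 + 67 = 205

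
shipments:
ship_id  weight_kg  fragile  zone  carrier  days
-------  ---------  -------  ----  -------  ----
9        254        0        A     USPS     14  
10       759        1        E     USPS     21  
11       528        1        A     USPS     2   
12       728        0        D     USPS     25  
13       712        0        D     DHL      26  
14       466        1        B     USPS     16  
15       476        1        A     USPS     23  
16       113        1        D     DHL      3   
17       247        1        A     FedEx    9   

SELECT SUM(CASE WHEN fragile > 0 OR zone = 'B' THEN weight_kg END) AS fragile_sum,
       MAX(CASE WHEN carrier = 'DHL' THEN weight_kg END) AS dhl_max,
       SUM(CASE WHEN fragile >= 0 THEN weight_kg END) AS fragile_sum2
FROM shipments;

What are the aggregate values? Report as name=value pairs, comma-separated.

fragile_sum=2589, dhl_max=712, fragile_sum2=4283

[fragile_sum: fragile > 0 OR zone = 'B']
ship_id=9: ✗
ship_id=10: ✓ → 759
ship_id=11: ✓ → 528
ship_id=12: ✗
ship_id=13: ✗
ship_id=14: ✓ → 466
ship_id=15: ✓ → 476
ship_id=16: ✓ → 113
ship_id=17: ✓ → 247
fragile_sum = 759 + 528 + 466 + 476 + 113 + 247 = 2589
—
[dhl_max: carrier = 'DHL']
ship_id=9: ✗
ship_id=10: ✗
ship_id=11: ✗
ship_id=12: ✗
ship_id=13: ✓ → 712
ship_id=14: ✗
ship_id=15: ✗
ship_id=16: ✓ → 113
ship_id=17: ✗
dhl_max = MAX(712, 113) = 712
—
[fragile_sum2: fragile >= 0]
ship_id=9: ✓ → 254
ship_id=10: ✓ → 759
ship_id=11: ✓ → 528
ship_id=12: ✓ → 728
ship_id=13: ✓ → 712
ship_id=14: ✓ → 466
ship_id=15: ✓ → 476
ship_id=16: ✓ → 113
ship_id=17: ✓ → 247
fragile_sum2 = 254 + 759 + 528 + 728 + 712 + 466 + 476 + 113 + 247 = 4283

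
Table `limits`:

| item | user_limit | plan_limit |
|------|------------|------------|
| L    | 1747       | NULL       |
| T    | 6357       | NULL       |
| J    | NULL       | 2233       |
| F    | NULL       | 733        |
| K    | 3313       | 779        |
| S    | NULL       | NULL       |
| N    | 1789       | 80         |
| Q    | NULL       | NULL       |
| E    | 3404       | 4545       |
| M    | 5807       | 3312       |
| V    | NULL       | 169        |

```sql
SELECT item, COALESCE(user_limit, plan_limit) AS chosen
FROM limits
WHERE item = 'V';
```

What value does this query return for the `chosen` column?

item = V: user_limit=NULL, plan_limit=169.
user_limit=NULL, plan_limit=169 → 169

169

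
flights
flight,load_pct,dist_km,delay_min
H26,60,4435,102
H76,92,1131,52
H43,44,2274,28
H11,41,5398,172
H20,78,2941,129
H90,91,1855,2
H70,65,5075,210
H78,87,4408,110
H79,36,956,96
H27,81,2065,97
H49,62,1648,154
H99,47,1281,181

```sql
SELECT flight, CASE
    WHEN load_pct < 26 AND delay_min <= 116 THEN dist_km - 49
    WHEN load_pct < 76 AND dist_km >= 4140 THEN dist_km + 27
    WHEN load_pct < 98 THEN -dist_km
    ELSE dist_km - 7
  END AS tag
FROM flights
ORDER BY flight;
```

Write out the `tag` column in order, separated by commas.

flight=H11: load_pct < 76 AND dist_km >= 4140 → 5425
flight=H20: load_pct < 98 → -2941
flight=H26: load_pct < 76 AND dist_km >= 4140 → 4462
flight=H27: load_pct < 98 → -2065
flight=H43: load_pct < 98 → -2274
flight=H49: load_pct < 98 → -1648
flight=H70: load_pct < 76 AND dist_km >= 4140 → 5102
flight=H76: load_pct < 98 → -1131
flight=H78: load_pct < 98 → -4408
flight=H79: load_pct < 98 → -956
flight=H90: load_pct < 98 → -1855
flight=H99: load_pct < 98 → -1281

5425, -2941, 4462, -2065, -2274, -1648, 5102, -1131, -4408, -956, -1855, -1281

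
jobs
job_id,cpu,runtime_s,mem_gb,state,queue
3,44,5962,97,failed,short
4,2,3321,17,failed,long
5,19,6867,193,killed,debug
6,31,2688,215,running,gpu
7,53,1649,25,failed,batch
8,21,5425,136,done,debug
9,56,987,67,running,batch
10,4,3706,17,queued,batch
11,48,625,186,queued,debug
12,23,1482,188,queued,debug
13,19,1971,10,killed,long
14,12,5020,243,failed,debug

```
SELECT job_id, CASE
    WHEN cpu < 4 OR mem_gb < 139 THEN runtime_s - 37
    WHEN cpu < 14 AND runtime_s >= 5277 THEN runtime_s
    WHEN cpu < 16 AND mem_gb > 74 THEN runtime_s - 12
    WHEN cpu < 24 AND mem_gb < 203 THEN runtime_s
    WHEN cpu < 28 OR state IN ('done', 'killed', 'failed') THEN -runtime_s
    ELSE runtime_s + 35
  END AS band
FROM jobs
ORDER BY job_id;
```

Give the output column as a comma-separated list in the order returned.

5925, 3284, 6867, 2723, 1612, 5388, 950, 3669, 660, 1482, 1934, 5008

job_id=3: cpu < 4 OR mem_gb < 139 → 5925
job_id=4: cpu < 4 OR mem_gb < 139 → 3284
job_id=5: cpu < 24 AND mem_gb < 203 → 6867
job_id=6: ELSE → 2723
job_id=7: cpu < 4 OR mem_gb < 139 → 1612
job_id=8: cpu < 4 OR mem_gb < 139 → 5388
job_id=9: cpu < 4 OR mem_gb < 139 → 950
job_id=10: cpu < 4 OR mem_gb < 139 → 3669
job_id=11: ELSE → 660
job_id=12: cpu < 24 AND mem_gb < 203 → 1482
job_id=13: cpu < 4 OR mem_gb < 139 → 1934
job_id=14: cpu < 16 AND mem_gb > 74 → 5008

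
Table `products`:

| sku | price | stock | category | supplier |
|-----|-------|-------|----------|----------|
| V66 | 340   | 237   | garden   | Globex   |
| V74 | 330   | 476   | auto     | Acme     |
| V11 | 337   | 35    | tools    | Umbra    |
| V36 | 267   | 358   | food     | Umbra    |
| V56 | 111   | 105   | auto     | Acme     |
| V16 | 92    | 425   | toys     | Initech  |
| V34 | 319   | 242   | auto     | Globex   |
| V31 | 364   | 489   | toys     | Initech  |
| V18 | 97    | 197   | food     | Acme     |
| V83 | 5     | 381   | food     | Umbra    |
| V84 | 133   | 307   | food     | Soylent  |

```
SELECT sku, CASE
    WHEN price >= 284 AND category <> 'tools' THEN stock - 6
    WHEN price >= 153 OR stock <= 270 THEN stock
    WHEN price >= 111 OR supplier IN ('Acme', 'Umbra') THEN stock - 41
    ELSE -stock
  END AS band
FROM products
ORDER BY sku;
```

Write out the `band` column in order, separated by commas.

sku=V11: price >= 153 OR stock <= 270 → 35
sku=V16: ELSE → -425
sku=V18: price >= 153 OR stock <= 270 → 197
sku=V31: price >= 284 AND category <> 'tools' → 483
sku=V34: price >= 284 AND category <> 'tools' → 236
sku=V36: price >= 153 OR stock <= 270 → 358
sku=V56: price >= 153 OR stock <= 270 → 105
sku=V66: price >= 284 AND category <> 'tools' → 231
sku=V74: price >= 284 AND category <> 'tools' → 470
sku=V83: price >= 111 OR supplier IN ('Acme', 'Umbra') → 340
sku=V84: price >= 111 OR supplier IN ('Acme', 'Umbra') → 266

35, -425, 197, 483, 236, 358, 105, 231, 470, 340, 266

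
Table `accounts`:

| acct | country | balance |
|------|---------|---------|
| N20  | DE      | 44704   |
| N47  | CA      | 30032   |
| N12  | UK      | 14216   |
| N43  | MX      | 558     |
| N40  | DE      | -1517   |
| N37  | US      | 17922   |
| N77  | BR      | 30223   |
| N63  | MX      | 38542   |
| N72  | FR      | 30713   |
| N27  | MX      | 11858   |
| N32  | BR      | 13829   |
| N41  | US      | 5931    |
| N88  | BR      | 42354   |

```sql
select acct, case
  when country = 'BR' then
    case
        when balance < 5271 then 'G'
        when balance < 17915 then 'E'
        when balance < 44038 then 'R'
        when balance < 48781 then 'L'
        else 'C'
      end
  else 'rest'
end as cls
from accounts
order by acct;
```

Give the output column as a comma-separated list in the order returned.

rest, rest, rest, E, rest, rest, rest, rest, rest, rest, rest, R, R

acct=N12: country='UK' → outer ELSE → rest
acct=N20: country='DE' → outer ELSE → rest
acct=N27: country='MX' → outer ELSE → rest
acct=N32: country='BR' → inner[balance < 17915] → E
acct=N37: country='US' → outer ELSE → rest
acct=N40: country='DE' → outer ELSE → rest
acct=N41: country='US' → outer ELSE → rest
acct=N43: country='MX' → outer ELSE → rest
acct=N47: country='CA' → outer ELSE → rest
acct=N63: country='MX' → outer ELSE → rest
acct=N72: country='FR' → outer ELSE → rest
acct=N77: country='BR' → inner[balance < 44038] → R
acct=N88: country='BR' → inner[balance < 44038] → R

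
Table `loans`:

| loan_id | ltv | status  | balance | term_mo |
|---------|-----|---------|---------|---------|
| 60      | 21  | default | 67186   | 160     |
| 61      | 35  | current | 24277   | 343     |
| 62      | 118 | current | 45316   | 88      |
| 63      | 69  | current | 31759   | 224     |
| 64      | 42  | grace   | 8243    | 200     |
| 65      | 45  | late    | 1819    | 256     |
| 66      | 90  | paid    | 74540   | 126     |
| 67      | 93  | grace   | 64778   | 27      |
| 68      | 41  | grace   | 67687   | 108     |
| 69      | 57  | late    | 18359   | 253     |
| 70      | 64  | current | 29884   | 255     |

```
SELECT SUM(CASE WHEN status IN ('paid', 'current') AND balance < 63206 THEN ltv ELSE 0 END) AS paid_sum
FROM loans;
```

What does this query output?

286

loan_id=60: ✗
loan_id=61: ✓ → 35
loan_id=62: ✓ → 118
loan_id=63: ✓ → 69
loan_id=64: ✗
loan_id=65: ✗
loan_id=66: ✗
loan_id=67: ✗
loan_id=68: ✗
loan_id=69: ✗
loan_id=70: ✓ → 64
paid_sum = 35 + 118 + 69 + 64 = 286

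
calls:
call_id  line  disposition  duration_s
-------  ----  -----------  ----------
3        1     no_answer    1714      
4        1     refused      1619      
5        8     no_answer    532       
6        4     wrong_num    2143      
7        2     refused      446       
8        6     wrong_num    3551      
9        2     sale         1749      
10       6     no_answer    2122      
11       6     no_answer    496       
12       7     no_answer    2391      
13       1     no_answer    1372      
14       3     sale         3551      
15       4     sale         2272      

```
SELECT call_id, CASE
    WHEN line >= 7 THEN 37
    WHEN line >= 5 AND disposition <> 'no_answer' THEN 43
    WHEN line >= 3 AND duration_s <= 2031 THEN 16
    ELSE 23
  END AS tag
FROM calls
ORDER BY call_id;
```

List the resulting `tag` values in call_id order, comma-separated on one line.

call_id=3: ELSE → 23
call_id=4: ELSE → 23
call_id=5: line >= 7 → 37
call_id=6: ELSE → 23
call_id=7: ELSE → 23
call_id=8: line >= 5 AND disposition <> 'no_answer' → 43
call_id=9: ELSE → 23
call_id=10: ELSE → 23
call_id=11: line >= 3 AND duration_s <= 2031 → 16
call_id=12: line >= 7 → 37
call_id=13: ELSE → 23
call_id=14: ELSE → 23
call_id=15: ELSE → 23

23, 23, 37, 23, 23, 43, 23, 23, 16, 37, 23, 23, 23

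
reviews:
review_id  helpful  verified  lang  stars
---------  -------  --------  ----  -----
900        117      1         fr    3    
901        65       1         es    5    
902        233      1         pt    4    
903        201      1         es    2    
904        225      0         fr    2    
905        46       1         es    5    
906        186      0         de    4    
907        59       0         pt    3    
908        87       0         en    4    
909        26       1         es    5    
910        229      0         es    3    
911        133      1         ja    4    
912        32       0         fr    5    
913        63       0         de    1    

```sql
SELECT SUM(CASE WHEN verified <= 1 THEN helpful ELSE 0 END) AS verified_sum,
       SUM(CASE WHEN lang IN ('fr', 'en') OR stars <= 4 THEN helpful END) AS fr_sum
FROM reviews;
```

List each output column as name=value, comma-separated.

verified_sum=1702, fr_sum=1565

[verified_sum: verified <= 1]
review_id=900: ✓ → 117
review_id=901: ✓ → 65
review_id=902: ✓ → 233
review_id=903: ✓ → 201
review_id=904: ✓ → 225
review_id=905: ✓ → 46
review_id=906: ✓ → 186
review_id=907: ✓ → 59
review_id=908: ✓ → 87
review_id=909: ✓ → 26
review_id=910: ✓ → 229
review_id=911: ✓ → 133
review_id=912: ✓ → 32
review_id=913: ✓ → 63
verified_sum = 117 + 65 + 233 + 201 + 225 + 46 + 186 + 59 + 87 + 26 + 229 + 133 + 32 + 63 = 1702
—
[fr_sum: lang IN ('fr', 'en') OR stars <= 4]
review_id=900: ✓ → 117
review_id=901: ✗
review_id=902: ✓ → 233
review_id=903: ✓ → 201
review_id=904: ✓ → 225
review_id=905: ✗
review_id=906: ✓ → 186
review_id=907: ✓ → 59
review_id=908: ✓ → 87
review_id=909: ✗
review_id=910: ✓ → 229
review_id=911: ✓ → 133
review_id=912: ✓ → 32
review_id=913: ✓ → 63
fr_sum = 117 + 233 + 201 + 225 + 186 + 59 + 87 + 229 + 133 + 32 + 63 = 1565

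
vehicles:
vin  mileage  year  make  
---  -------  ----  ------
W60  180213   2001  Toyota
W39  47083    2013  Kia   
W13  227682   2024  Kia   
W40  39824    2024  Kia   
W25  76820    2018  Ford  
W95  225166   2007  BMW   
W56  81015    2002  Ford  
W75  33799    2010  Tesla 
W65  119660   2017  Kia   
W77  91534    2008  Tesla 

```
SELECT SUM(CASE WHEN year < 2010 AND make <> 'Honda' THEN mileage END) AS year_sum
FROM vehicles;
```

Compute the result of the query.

vin=W60: ✓ → 180213
vin=W39: ✗
vin=W13: ✗
vin=W40: ✗
vin=W25: ✗
vin=W95: ✓ → 225166
vin=W56: ✓ → 81015
vin=W75: ✗
vin=W65: ✗
vin=W77: ✓ → 91534
year_sum = 180213 + 225166 + 81015 + 91534 = 577928

577928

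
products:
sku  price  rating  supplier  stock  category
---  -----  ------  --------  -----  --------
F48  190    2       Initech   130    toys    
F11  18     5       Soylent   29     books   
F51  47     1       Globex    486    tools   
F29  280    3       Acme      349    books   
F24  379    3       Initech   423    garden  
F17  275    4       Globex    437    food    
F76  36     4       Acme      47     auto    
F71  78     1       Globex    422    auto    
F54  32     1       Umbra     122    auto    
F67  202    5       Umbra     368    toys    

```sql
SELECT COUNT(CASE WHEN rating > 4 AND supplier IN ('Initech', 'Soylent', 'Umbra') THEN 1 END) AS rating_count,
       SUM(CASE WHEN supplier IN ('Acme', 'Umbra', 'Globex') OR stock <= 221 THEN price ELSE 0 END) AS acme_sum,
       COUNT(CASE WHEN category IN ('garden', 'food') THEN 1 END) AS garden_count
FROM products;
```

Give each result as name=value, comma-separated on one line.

rating_count=2, acme_sum=1158, garden_count=2

[rating_count: rating > 4 AND supplier IN ('Initech', 'Soylent', 'Umbra')]
sku=F48: ✗
sku=F11: ✓ → 1
sku=F51: ✗
sku=F29: ✗
sku=F24: ✗
sku=F17: ✗
sku=F76: ✗
sku=F71: ✗
sku=F54: ✗
sku=F67: ✓ → 1
rating_count = COUNT(1, 1) = 2
—
[acme_sum: supplier IN ('Acme', 'Umbra', 'Globex') OR stock <= 221]
sku=F48: ✓ → 190
sku=F11: ✓ → 18
sku=F51: ✓ → 47
sku=F29: ✓ → 280
sku=F24: ✗
sku=F17: ✓ → 275
sku=F76: ✓ → 36
sku=F71: ✓ → 78
sku=F54: ✓ → 32
sku=F67: ✓ → 202
acme_sum = 190 + 18 + 47 + 280 + 275 + 36 + 78 + 32 + 202 = 1158
—
[garden_count: category IN ('garden', 'food')]
sku=F48: ✗
sku=F11: ✗
sku=F51: ✗
sku=F29: ✗
sku=F24: ✓ → 1
sku=F17: ✓ → 1
sku=F76: ✗
sku=F71: ✗
sku=F54: ✗
sku=F67: ✗
garden_count = COUNT(1, 1) = 2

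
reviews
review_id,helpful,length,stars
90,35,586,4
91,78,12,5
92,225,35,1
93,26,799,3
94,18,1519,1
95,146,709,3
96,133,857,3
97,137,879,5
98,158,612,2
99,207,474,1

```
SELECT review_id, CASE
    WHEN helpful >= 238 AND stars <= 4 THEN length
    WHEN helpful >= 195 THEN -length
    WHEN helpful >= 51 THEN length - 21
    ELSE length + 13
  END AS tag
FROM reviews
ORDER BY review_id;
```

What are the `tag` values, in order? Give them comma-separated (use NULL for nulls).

review_id=90: ELSE → 599
review_id=91: helpful >= 51 → -9
review_id=92: helpful >= 195 → -35
review_id=93: ELSE → 812
review_id=94: ELSE → 1532
review_id=95: helpful >= 51 → 688
review_id=96: helpful >= 51 → 836
review_id=97: helpful >= 51 → 858
review_id=98: helpful >= 51 → 591
review_id=99: helpful >= 195 → -474

599, -9, -35, 812, 1532, 688, 836, 858, 591, -474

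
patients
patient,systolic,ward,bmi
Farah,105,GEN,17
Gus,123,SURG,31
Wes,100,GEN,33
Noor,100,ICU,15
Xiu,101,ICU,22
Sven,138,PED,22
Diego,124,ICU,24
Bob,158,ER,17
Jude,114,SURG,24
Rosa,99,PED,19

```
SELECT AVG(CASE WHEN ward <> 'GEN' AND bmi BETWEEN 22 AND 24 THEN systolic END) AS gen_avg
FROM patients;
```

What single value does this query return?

patient=Farah: ✗
patient=Gus: ✗
patient=Wes: ✗
patient=Noor: ✗
patient=Xiu: ✓ → 101
patient=Sven: ✓ → 138
patient=Diego: ✓ → 124
patient=Bob: ✗
patient=Jude: ✓ → 114
patient=Rosa: ✗
gen_avg = (101 + 138 + 124 + 114) / 4 = 119.25

119.25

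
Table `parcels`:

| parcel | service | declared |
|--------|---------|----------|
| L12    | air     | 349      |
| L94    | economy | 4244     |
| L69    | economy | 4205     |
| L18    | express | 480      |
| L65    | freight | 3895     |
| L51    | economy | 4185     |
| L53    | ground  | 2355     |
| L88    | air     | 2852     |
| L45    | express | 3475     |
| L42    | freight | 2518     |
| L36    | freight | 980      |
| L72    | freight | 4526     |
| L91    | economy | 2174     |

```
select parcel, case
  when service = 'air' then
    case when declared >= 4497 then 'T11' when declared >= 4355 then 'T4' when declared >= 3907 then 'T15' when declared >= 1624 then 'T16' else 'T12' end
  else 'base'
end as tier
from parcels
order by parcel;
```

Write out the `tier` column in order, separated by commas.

parcel=L12: service='air' → inner[ELSE] → T12
parcel=L18: service='express' → outer ELSE → base
parcel=L36: service='freight' → outer ELSE → base
parcel=L42: service='freight' → outer ELSE → base
parcel=L45: service='express' → outer ELSE → base
parcel=L51: service='economy' → outer ELSE → base
parcel=L53: service='ground' → outer ELSE → base
parcel=L65: service='freight' → outer ELSE → base
parcel=L69: service='economy' → outer ELSE → base
parcel=L72: service='freight' → outer ELSE → base
parcel=L88: service='air' → inner[declared >= 1624] → T16
parcel=L91: service='economy' → outer ELSE → base
parcel=L94: service='economy' → outer ELSE → base

T12, base, base, base, base, base, base, base, base, base, T16, base, base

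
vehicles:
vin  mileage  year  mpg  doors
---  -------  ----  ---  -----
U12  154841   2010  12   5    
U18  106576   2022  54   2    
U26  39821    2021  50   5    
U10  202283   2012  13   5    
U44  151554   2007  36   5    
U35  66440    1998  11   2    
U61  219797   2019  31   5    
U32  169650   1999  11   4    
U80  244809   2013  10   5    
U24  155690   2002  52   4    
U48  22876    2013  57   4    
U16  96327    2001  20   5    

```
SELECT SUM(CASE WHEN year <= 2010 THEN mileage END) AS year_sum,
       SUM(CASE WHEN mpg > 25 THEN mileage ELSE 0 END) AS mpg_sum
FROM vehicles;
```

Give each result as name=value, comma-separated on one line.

year_sum=794502, mpg_sum=696314

[year_sum: year <= 2010]
vin=U12: ✓ → 154841
vin=U18: ✗
vin=U26: ✗
vin=U10: ✗
vin=U44: ✓ → 151554
vin=U35: ✓ → 66440
vin=U61: ✗
vin=U32: ✓ → 169650
vin=U80: ✗
vin=U24: ✓ → 155690
vin=U48: ✗
vin=U16: ✓ → 96327
year_sum = 154841 + 151554 + 66440 + 169650 + 155690 + 96327 = 794502
—
[mpg_sum: mpg > 25]
vin=U12: ✗
vin=U18: ✓ → 106576
vin=U26: ✓ → 39821
vin=U10: ✗
vin=U44: ✓ → 151554
vin=U35: ✗
vin=U61: ✓ → 219797
vin=U32: ✗
vin=U80: ✗
vin=U24: ✓ → 155690
vin=U48: ✓ → 22876
vin=U16: ✗
mpg_sum = 106576 + 39821 + 151554 + 219797 + 155690 + 22876 = 696314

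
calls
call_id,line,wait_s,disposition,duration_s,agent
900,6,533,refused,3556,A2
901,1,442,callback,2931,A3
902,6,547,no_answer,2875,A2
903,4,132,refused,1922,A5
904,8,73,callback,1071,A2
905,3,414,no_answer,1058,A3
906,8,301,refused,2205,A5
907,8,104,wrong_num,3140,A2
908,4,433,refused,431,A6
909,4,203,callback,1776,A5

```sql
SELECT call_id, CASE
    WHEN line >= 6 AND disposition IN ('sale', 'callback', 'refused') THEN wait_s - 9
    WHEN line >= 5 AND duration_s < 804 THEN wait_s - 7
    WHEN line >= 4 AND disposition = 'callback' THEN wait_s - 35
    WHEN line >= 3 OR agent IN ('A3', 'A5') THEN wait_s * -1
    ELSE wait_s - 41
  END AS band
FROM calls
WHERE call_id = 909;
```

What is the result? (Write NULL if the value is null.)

168

call_id = 909: line=4, wait_s=203, disposition=callback, duration_s=1776, agent=A5.
line >= 6 AND disposition IN ('sale', 'callback', 'refused') → false
line >= 5 AND duration_s < 804 → false
line >= 4 AND disposition = 'callback' → true → 168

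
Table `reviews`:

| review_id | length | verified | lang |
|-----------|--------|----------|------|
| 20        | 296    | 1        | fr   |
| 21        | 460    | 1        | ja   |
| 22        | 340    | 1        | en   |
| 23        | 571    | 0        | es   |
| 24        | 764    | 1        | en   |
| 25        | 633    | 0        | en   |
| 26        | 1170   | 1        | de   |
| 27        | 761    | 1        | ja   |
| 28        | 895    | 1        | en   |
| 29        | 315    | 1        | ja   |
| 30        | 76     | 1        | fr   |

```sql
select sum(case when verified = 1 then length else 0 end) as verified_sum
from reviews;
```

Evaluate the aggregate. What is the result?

review_id=20: ✓ → 296
review_id=21: ✓ → 460
review_id=22: ✓ → 340
review_id=23: ✗
review_id=24: ✓ → 764
review_id=25: ✗
review_id=26: ✓ → 1170
review_id=27: ✓ → 761
review_id=28: ✓ → 895
review_id=29: ✓ → 315
review_id=30: ✓ → 76
verified_sum = 296 + 460 + 340 + 764 + 1170 + 761 + 895 + 315 + 76 = 5077

5077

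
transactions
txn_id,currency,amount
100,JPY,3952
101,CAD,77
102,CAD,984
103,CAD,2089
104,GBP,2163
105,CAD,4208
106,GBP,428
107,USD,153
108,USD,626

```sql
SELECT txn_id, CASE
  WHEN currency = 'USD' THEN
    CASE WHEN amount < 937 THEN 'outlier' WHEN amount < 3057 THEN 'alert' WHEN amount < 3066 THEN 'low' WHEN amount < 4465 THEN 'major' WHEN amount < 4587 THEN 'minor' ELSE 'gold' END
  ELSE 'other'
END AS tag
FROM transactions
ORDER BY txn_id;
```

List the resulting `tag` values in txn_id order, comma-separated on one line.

other, other, other, other, other, other, other, outlier, outlier

txn_id=100: currency='JPY' → outer ELSE → other
txn_id=101: currency='CAD' → outer ELSE → other
txn_id=102: currency='CAD' → outer ELSE → other
txn_id=103: currency='CAD' → outer ELSE → other
txn_id=104: currency='GBP' → outer ELSE → other
txn_id=105: currency='CAD' → outer ELSE → other
txn_id=106: currency='GBP' → outer ELSE → other
txn_id=107: currency='USD' → inner[amount < 937] → outlier
txn_id=108: currency='USD' → inner[amount < 937] → outlier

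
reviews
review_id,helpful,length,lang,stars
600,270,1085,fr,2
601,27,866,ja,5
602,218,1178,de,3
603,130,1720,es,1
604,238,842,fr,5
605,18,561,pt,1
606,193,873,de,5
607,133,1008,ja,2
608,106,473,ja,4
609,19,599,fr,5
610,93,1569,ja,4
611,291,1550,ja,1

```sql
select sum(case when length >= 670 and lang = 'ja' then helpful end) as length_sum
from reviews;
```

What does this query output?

544

review_id=600: ✗
review_id=601: ✓ → 27
review_id=602: ✗
review_id=603: ✗
review_id=604: ✗
review_id=605: ✗
review_id=606: ✗
review_id=607: ✓ → 133
review_id=608: ✗
review_id=609: ✗
review_id=610: ✓ → 93
review_id=611: ✓ → 291
length_sum = 27 + 133 + 93 + 291 = 544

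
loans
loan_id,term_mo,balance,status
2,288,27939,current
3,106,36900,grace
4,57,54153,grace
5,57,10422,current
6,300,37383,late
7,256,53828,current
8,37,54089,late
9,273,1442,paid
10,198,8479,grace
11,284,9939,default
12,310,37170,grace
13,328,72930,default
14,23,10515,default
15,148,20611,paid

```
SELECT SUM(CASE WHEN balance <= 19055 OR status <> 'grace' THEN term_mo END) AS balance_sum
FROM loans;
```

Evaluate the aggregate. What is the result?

loan_id=2: ✓ → 288
loan_id=3: ✗
loan_id=4: ✗
loan_id=5: ✓ → 57
loan_id=6: ✓ → 300
loan_id=7: ✓ → 256
loan_id=8: ✓ → 37
loan_id=9: ✓ → 273
loan_id=10: ✓ → 198
loan_id=11: ✓ → 284
loan_id=12: ✗
loan_id=13: ✓ → 328
loan_id=14: ✓ → 23
loan_id=15: ✓ → 148
balance_sum = 288 + 57 + 300 + 256 + 37 + 273 + 198 + 284 + 328 + 23 + 148 = 2192

2192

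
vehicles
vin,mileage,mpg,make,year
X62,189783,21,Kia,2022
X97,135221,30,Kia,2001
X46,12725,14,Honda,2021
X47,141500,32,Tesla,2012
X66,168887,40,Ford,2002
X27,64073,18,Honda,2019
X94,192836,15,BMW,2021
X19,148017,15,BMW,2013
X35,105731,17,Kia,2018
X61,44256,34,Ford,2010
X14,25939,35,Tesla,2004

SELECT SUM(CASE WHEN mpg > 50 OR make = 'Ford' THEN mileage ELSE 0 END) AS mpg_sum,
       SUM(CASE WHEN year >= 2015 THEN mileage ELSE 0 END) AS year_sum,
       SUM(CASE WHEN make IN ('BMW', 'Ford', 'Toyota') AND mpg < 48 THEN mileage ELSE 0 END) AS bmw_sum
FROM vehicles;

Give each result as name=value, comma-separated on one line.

mpg_sum=213143, year_sum=565148, bmw_sum=553996

[mpg_sum: mpg > 50 OR make = 'Ford']
vin=X62: ✗
vin=X97: ✗
vin=X46: ✗
vin=X47: ✗
vin=X66: ✓ → 168887
vin=X27: ✗
vin=X94: ✗
vin=X19: ✗
vin=X35: ✗
vin=X61: ✓ → 44256
vin=X14: ✗
mpg_sum = 168887 + 44256 = 213143
—
[year_sum: year >= 2015]
vin=X62: ✓ → 189783
vin=X97: ✗
vin=X46: ✓ → 12725
vin=X47: ✗
vin=X66: ✗
vin=X27: ✓ → 64073
vin=X94: ✓ → 192836
vin=X19: ✗
vin=X35: ✓ → 105731
vin=X61: ✗
vin=X14: ✗
year_sum = 189783 + 12725 + 64073 + 192836 + 105731 = 565148
—
[bmw_sum: make IN ('BMW', 'Ford', 'Toyota') AND mpg < 48]
vin=X62: ✗
vin=X97: ✗
vin=X46: ✗
vin=X47: ✗
vin=X66: ✓ → 168887
vin=X27: ✗
vin=X94: ✓ → 192836
vin=X19: ✓ → 148017
vin=X35: ✗
vin=X61: ✓ → 44256
vin=X14: ✗
bmw_sum = 168887 + 192836 + 148017 + 44256 = 553996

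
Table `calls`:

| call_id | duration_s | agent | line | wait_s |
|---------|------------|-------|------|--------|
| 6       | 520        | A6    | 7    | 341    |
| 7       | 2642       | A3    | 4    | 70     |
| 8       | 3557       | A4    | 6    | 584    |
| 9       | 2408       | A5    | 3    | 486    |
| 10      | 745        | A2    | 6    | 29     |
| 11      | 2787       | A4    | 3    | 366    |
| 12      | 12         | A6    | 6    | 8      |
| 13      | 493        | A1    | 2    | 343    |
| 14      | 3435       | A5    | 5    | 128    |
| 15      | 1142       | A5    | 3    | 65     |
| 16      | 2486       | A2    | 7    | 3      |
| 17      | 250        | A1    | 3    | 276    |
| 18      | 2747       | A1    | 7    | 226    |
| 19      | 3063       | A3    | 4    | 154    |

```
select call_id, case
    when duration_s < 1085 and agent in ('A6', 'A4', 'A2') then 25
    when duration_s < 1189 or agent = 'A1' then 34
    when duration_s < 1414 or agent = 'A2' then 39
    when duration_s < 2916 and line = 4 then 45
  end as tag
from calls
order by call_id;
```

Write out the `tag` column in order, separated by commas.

25, 45, NULL, NULL, 25, NULL, 25, 34, NULL, 34, 39, 34, 34, NULL

call_id=6: duration_s < 1085 and agent in ('A6', 'A4', 'A2') → 25
call_id=7: duration_s < 2916 and line = 4 → 45
call_id=8: (no match → NULL) → NULL
call_id=9: (no match → NULL) → NULL
call_id=10: duration_s < 1085 and agent in ('A6', 'A4', 'A2') → 25
call_id=11: (no match → NULL) → NULL
call_id=12: duration_s < 1085 and agent in ('A6', 'A4', 'A2') → 25
call_id=13: duration_s < 1189 or agent = 'A1' → 34
call_id=14: (no match → NULL) → NULL
call_id=15: duration_s < 1189 or agent = 'A1' → 34
call_id=16: duration_s < 1414 or agent = 'A2' → 39
call_id=17: duration_s < 1189 or agent = 'A1' → 34
call_id=18: duration_s < 1189 or agent = 'A1' → 34
call_id=19: (no match → NULL) → NULL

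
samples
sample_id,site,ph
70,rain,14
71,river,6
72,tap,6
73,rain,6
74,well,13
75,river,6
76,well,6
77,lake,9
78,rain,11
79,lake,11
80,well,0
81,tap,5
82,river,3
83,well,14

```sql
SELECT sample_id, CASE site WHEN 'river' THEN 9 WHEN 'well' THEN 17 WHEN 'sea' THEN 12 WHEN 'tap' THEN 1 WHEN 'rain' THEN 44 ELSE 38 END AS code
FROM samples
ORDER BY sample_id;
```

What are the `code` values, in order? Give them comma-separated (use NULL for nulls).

sample_id=70: site='rain' → 44
sample_id=71: site='river' → 9
sample_id=72: site='tap' → 1
sample_id=73: site='rain' → 44
sample_id=74: site='well' → 17
sample_id=75: site='river' → 9
sample_id=76: site='well' → 17
sample_id=77: ELSE → 38
sample_id=78: site='rain' → 44
sample_id=79: ELSE → 38
sample_id=80: site='well' → 17
sample_id=81: site='tap' → 1
sample_id=82: site='river' → 9
sample_id=83: site='well' → 17

44, 9, 1, 44, 17, 9, 17, 38, 44, 38, 17, 1, 9, 17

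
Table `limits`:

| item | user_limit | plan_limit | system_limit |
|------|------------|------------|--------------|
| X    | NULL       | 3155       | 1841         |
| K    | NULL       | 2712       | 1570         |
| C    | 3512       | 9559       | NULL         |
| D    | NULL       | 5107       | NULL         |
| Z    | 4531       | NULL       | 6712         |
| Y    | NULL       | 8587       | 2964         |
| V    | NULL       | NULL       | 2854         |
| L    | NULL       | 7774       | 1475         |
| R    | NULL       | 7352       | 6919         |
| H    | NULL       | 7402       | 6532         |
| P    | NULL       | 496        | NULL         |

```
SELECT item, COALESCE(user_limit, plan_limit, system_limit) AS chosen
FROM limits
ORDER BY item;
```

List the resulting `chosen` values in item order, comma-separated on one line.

item=C: user_limit=3512 → 3512
item=D: user_limit=NULL, plan_limit=5107 → 5107
item=H: user_limit=NULL, plan_limit=7402 → 7402
item=K: user_limit=NULL, plan_limit=2712 → 2712
item=L: user_limit=NULL, plan_limit=7774 → 7774
item=P: user_limit=NULL, plan_limit=496 → 496
item=R: user_limit=NULL, plan_limit=7352 → 7352
item=V: user_limit=NULL, plan_limit=NULL, system_limit=2854 → 2854
item=X: user_limit=NULL, plan_limit=3155 → 3155
item=Y: user_limit=NULL, plan_limit=8587 → 8587
item=Z: user_limit=4531 → 4531

3512, 5107, 7402, 2712, 7774, 496, 7352, 2854, 3155, 8587, 4531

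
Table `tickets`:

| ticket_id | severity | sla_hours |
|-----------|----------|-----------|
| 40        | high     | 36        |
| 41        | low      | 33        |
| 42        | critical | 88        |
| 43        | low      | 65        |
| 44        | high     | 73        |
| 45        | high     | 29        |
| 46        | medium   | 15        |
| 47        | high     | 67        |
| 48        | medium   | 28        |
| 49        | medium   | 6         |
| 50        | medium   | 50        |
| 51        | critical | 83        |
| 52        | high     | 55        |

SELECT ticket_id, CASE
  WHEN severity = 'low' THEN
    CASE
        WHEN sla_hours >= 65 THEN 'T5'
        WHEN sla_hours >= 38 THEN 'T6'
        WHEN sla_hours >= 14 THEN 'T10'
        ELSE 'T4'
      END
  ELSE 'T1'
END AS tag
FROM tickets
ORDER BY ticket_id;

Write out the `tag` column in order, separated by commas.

T1, T10, T1, T5, T1, T1, T1, T1, T1, T1, T1, T1, T1

ticket_id=40: severity='high' → outer ELSE → T1
ticket_id=41: severity='low' → inner[sla_hours >= 14] → T10
ticket_id=42: severity='critical' → outer ELSE → T1
ticket_id=43: severity='low' → inner[sla_hours >= 65] → T5
ticket_id=44: severity='high' → outer ELSE → T1
ticket_id=45: severity='high' → outer ELSE → T1
ticket_id=46: severity='medium' → outer ELSE → T1
ticket_id=47: severity='high' → outer ELSE → T1
ticket_id=48: severity='medium' → outer ELSE → T1
ticket_id=49: severity='medium' → outer ELSE → T1
ticket_id=50: severity='medium' → outer ELSE → T1
ticket_id=51: severity='critical' → outer ELSE → T1
ticket_id=52: severity='high' → outer ELSE → T1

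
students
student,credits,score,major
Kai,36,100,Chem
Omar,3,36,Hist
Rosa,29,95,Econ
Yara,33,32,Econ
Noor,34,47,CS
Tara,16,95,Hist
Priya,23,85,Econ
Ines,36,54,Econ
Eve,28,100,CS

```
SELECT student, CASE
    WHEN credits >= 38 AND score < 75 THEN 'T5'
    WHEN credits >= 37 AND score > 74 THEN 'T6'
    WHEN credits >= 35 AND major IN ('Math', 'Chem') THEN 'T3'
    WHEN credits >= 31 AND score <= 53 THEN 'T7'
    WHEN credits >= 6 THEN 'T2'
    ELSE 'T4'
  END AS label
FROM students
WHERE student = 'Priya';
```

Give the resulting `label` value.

student = Priya: credits=23, score=85, major=Econ.
credits >= 38 AND score < 75 → false
credits >= 37 AND score > 74 → false
credits >= 35 AND major IN ('Math', 'Chem') → false
credits >= 31 AND score <= 53 → false
credits >= 6 → true → T2

T2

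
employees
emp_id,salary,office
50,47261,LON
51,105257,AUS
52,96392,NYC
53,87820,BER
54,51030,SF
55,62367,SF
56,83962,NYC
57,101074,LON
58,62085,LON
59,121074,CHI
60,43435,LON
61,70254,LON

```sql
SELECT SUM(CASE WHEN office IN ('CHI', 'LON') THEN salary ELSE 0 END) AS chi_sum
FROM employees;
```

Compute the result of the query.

445183

emp_id=50: ✓ → 47261
emp_id=51: ✗
emp_id=52: ✗
emp_id=53: ✗
emp_id=54: ✗
emp_id=55: ✗
emp_id=56: ✗
emp_id=57: ✓ → 101074
emp_id=58: ✓ → 62085
emp_id=59: ✓ → 121074
emp_id=60: ✓ → 43435
emp_id=61: ✓ → 70254
chi_sum = 47261 + 101074 + 62085 + 121074 + 43435 + 70254 = 445183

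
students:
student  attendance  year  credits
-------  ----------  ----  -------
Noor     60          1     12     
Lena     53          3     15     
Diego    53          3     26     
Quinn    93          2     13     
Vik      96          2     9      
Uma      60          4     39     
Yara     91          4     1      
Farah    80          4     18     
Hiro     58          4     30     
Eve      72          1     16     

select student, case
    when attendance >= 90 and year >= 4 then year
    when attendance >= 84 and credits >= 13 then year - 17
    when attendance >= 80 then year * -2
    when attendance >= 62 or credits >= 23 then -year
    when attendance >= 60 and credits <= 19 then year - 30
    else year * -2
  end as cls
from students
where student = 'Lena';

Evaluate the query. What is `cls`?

student = Lena: attendance=53, year=3, credits=15.
attendance >= 90 and year >= 4 → false
attendance >= 84 and credits >= 13 → false
attendance >= 80 → false
attendance >= 62 or credits >= 23 → false
attendance >= 60 and credits <= 19 → false
No prior WHEN matched → ELSE → -6

-6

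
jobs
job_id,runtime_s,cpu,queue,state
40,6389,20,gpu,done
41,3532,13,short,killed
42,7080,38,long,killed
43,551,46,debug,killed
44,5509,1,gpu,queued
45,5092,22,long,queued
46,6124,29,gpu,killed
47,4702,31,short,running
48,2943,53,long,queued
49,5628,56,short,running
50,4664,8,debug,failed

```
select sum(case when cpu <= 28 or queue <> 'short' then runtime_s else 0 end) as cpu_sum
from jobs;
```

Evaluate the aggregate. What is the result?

job_id=40: ✓ → 6389
job_id=41: ✓ → 3532
job_id=42: ✓ → 7080
job_id=43: ✓ → 551
job_id=44: ✓ → 5509
job_id=45: ✓ → 5092
job_id=46: ✓ → 6124
job_id=47: ✗
job_id=48: ✓ → 2943
job_id=49: ✗
job_id=50: ✓ → 4664
cpu_sum = 6389 + 3532 + 7080 + 551 + 5509 + 5092 + 6124 + 2943 + 4664 = 41884

41884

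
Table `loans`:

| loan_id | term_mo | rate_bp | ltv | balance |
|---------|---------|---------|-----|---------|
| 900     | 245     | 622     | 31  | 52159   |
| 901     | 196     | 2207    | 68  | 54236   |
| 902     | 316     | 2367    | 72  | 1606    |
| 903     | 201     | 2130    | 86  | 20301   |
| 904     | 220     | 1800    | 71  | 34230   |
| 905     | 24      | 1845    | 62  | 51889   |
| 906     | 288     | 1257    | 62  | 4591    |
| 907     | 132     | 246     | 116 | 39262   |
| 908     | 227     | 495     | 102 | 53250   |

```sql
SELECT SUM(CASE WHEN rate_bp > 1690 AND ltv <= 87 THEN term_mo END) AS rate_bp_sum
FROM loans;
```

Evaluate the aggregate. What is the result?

loan_id=900: ✗
loan_id=901: ✓ → 196
loan_id=902: ✓ → 316
loan_id=903: ✓ → 201
loan_id=904: ✓ → 220
loan_id=905: ✓ → 24
loan_id=906: ✗
loan_id=907: ✗
loan_id=908: ✗
rate_bp_sum = 196 + 316 + 201 + 220 + 24 = 957

957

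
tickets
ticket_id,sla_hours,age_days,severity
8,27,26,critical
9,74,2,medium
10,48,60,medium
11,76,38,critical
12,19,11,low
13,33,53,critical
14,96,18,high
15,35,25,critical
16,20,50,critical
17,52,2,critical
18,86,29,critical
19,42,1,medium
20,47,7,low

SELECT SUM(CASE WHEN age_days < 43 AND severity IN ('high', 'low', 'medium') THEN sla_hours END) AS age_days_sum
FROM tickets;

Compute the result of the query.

ticket_id=8: ✗
ticket_id=9: ✓ → 74
ticket_id=10: ✗
ticket_id=11: ✗
ticket_id=12: ✓ → 19
ticket_id=13: ✗
ticket_id=14: ✓ → 96
ticket_id=15: ✗
ticket_id=16: ✗
ticket_id=17: ✗
ticket_id=18: ✗
ticket_id=19: ✓ → 42
ticket_id=20: ✓ → 47
age_days_sum = 74 + 19 + 96 + 42 + 47 = 278

278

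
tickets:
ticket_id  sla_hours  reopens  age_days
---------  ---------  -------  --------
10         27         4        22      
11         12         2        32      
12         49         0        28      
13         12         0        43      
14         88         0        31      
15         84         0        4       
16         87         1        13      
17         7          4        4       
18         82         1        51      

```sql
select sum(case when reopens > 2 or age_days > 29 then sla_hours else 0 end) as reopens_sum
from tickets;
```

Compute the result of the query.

228

ticket_id=10: ✓ → 27
ticket_id=11: ✓ → 12
ticket_id=12: ✗
ticket_id=13: ✓ → 12
ticket_id=14: ✓ → 88
ticket_id=15: ✗
ticket_id=16: ✗
ticket_id=17: ✓ → 7
ticket_id=18: ✓ → 82
reopens_sum = 27 + 12 + 12 + 88 + 7 + 82 = 228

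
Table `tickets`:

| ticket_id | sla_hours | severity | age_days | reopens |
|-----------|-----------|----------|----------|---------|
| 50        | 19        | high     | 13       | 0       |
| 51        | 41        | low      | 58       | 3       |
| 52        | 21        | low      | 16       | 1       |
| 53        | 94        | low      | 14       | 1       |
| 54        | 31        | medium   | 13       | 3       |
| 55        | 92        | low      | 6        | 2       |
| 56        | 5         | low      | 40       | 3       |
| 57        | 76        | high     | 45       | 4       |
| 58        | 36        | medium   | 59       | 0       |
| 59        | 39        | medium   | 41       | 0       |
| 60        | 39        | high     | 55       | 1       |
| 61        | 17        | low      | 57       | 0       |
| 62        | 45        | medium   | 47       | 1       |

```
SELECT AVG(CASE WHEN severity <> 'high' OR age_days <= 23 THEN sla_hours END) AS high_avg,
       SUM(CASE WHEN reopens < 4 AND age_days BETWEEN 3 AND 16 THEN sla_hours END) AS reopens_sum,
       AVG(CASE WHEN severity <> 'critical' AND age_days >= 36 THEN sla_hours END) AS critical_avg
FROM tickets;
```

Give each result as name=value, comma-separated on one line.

[high_avg: severity <> 'high' OR age_days <= 23]
ticket_id=50: ✓ → 19
ticket_id=51: ✓ → 41
ticket_id=52: ✓ → 21
ticket_id=53: ✓ → 94
ticket_id=54: ✓ → 31
ticket_id=55: ✓ → 92
ticket_id=56: ✓ → 5
ticket_id=57: ✗
ticket_id=58: ✓ → 36
ticket_id=59: ✓ → 39
ticket_id=60: ✗
ticket_id=61: ✓ → 17
ticket_id=62: ✓ → 45
high_avg = (19 + 41 + 21 + 94 + 31 + 92 + 5 + 36 + 39 + 17 + 45) / 11 = 40
—
[reopens_sum: reopens < 4 AND age_days BETWEEN 3 AND 16]
ticket_id=50: ✓ → 19
ticket_id=51: ✗
ticket_id=52: ✓ → 21
ticket_id=53: ✓ → 94
ticket_id=54: ✓ → 31
ticket_id=55: ✓ → 92
ticket_id=56: ✗
ticket_id=57: ✗
ticket_id=58: ✗
ticket_id=59: ✗
ticket_id=60: ✗
ticket_id=61: ✗
ticket_id=62: ✗
reopens_sum = 19 + 21 + 94 + 31 + 92 = 257
—
[critical_avg: severity <> 'critical' AND age_days >= 36]
ticket_id=50: ✗
ticket_id=51: ✓ → 41
ticket_id=52: ✗
ticket_id=53: ✗
ticket_id=54: ✗
ticket_id=55: ✗
ticket_id=56: ✓ → 5
ticket_id=57: ✓ → 76
ticket_id=58: ✓ → 36
ticket_id=59: ✓ → 39
ticket_id=60: ✓ → 39
ticket_id=61: ✓ → 17
ticket_id=62: ✓ → 45
critical_avg = (41 + 5 + 76 + 36 + 39 + 39 + 17 + 45) / 8 = 37.25

high_avg=40, reopens_sum=257, critical_avg=37.25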